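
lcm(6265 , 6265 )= 6265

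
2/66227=2/66227 = 0.00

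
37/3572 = 37/3572 = 0.01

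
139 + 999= 1138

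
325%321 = 4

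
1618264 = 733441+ 884823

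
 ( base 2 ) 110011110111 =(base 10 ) 3319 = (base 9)4487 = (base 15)eb4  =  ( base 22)6ij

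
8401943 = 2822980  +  5578963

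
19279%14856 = 4423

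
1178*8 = 9424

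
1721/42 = 40 +41/42 = 40.98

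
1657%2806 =1657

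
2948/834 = 3 + 223/417 = 3.53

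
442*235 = 103870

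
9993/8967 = 1 + 342/2989 =1.11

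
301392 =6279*48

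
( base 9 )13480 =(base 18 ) 1A40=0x23b8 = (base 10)9144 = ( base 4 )2032320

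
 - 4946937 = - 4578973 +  - 367964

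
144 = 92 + 52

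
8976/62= 144 + 24/31 =144.77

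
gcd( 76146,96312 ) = 6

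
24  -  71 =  - 47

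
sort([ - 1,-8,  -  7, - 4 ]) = [ - 8 ,- 7, - 4, - 1]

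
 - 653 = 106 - 759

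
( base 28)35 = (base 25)3E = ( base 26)3b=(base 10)89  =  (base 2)1011001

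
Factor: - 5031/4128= - 2^ ( - 5)*3^1*13^1  =  - 39/32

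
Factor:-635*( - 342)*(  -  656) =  -142463520 =- 2^5*3^2*5^1 * 19^1 * 41^1*127^1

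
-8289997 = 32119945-40409942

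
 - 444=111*(-4 ) 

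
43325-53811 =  - 10486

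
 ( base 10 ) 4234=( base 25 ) 6J9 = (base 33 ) 3ta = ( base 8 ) 10212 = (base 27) 5LM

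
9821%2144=1245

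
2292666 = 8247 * 278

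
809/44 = 809/44 =18.39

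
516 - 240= 276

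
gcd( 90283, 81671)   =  1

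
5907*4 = 23628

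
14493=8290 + 6203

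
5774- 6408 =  - 634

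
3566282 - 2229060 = 1337222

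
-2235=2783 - 5018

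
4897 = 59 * 83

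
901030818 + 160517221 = 1061548039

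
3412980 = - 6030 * ( - 566)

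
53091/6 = 8848 + 1/2 = 8848.50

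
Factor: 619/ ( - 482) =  - 2^( - 1 )*241^ ( -1 )*619^1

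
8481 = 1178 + 7303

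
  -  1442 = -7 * 206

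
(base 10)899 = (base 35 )PO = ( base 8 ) 1603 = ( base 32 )S3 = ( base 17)31F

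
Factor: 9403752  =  2^3*3^1 * 391823^1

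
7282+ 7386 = 14668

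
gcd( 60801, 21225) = 3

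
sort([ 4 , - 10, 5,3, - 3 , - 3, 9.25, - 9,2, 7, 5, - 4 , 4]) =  [ - 10,-9, -4,-3, - 3, 2, 3,4,4,5,5,7,9.25]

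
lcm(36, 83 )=2988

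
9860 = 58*170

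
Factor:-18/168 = -2^(-2)*3^1*7^( -1 ) = -3/28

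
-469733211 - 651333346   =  - 1121066557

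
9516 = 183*52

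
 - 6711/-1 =6711/1 = 6711.00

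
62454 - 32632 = 29822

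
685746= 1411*486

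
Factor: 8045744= 2^4*7^1*71837^1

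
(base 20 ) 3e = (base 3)2202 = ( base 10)74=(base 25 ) 2o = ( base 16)4A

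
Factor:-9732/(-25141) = 2^2*3^1*31^ (- 1 )  =  12/31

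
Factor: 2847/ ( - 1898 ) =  - 2^( - 1)*3^1 = - 3/2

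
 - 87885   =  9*( - 9765 ) 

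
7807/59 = 132 + 19/59 = 132.32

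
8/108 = 2/27=0.07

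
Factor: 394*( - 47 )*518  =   - 9592324 = - 2^2*7^1*37^1*47^1 * 197^1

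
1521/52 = 29 + 1/4 = 29.25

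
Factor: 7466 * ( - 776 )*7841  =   - 45427743056 = - 2^4*97^1*3733^1 * 7841^1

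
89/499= 89/499 = 0.18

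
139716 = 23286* 6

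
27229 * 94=2559526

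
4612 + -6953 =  - 2341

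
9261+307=9568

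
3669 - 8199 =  - 4530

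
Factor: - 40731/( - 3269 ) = 3^1 * 7^( - 1) * 467^( - 1 )* 13577^1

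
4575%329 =298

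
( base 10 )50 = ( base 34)1G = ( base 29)1l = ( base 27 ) 1N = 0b110010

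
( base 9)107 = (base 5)323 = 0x58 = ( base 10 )88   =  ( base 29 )31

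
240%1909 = 240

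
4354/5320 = 311/380= 0.82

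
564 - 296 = 268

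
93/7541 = 93/7541 = 0.01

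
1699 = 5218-3519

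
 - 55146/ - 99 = 18382/33=557.03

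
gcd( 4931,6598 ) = 1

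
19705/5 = 3941 =3941.00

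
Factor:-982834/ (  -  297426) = 491417/148713= 3^(  -  1 )*19^(  -  1)*2609^ ( - 1) * 491417^1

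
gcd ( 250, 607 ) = 1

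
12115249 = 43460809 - 31345560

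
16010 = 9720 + 6290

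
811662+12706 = 824368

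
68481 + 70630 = 139111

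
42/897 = 14/299 = 0.05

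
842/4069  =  842/4069 = 0.21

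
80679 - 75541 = 5138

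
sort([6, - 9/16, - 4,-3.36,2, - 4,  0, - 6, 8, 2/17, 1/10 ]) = [ - 6, - 4,- 4, - 3.36, - 9/16, 0,1/10, 2/17, 2 , 6, 8]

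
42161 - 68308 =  - 26147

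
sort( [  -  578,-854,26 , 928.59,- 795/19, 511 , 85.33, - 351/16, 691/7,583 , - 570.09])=[ - 854,-578, - 570.09, - 795/19, - 351/16, 26,  85.33, 691/7, 511,583,928.59]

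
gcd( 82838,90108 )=2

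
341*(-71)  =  -24211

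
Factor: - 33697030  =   - 2^1*5^1*3369703^1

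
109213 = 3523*31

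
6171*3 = 18513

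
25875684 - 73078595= -47202911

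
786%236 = 78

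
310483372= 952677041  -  642193669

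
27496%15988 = 11508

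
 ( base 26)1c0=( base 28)178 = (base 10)988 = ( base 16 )3dc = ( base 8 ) 1734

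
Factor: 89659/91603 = 47^( - 1)* 1949^( - 1 )*89659^1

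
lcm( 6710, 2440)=26840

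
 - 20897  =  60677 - 81574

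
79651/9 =79651/9 = 8850.11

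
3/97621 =3/97621 = 0.00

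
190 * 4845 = 920550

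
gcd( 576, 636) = 12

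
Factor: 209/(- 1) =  - 11^1 * 19^1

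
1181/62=1181/62 = 19.05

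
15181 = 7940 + 7241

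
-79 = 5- 84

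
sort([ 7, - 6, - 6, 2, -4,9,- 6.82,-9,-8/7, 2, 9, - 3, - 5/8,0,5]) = [  -  9 , - 6.82  ,  -  6, - 6,  -  4,-3, - 8/7, - 5/8, 0 , 2, 2,  5, 7, 9, 9 ] 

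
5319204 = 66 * 80594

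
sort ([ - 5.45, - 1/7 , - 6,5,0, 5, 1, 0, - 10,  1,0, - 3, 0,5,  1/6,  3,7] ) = [-10,  -  6, - 5.45, - 3,  -  1/7,  0, 0, 0 , 0,1/6, 1, 1, 3, 5,5,5, 7]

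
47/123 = 47/123 =0.38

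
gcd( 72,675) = 9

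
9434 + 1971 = 11405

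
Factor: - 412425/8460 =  - 195/4= - 2^(-2) * 3^1*5^1*13^1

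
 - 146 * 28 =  - 4088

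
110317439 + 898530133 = 1008847572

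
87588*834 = 73048392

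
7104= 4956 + 2148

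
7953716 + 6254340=14208056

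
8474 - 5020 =3454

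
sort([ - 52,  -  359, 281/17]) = [ - 359, - 52, 281/17 ]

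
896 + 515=1411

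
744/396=1  +  29/33 =1.88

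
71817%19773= 12498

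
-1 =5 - 6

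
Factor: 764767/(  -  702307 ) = - 191^(  -  1)*269^1 * 2843^1*3677^(-1)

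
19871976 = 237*83848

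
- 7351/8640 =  - 1 + 1289/8640 = - 0.85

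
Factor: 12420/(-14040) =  - 2^ ( - 1) * 13^( - 1)*23^1 = - 23/26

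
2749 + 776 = 3525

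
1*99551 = 99551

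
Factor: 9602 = 2^1*4801^1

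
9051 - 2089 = 6962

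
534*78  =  41652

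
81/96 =27/32=0.84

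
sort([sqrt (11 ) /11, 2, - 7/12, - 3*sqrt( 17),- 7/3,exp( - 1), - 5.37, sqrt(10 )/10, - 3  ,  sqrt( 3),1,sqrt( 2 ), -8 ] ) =[ - 3*sqrt( 17 ),-8, - 5.37  , - 3, - 7/3,-7/12, sqrt( 11 ) /11,sqrt( 10 ) /10,exp(-1 ), 1,  sqrt(2),sqrt(3), 2 ]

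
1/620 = 1/620 =0.00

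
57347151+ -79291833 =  - 21944682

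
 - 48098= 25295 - 73393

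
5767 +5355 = 11122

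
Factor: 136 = 2^3*17^1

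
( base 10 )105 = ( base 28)3L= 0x69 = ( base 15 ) 70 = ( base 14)77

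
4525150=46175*98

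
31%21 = 10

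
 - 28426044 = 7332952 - 35758996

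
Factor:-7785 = -3^2 * 5^1* 173^1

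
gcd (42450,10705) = 5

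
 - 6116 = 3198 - 9314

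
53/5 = 10  +  3/5 = 10.60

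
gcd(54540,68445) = 135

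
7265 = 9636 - 2371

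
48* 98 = 4704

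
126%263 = 126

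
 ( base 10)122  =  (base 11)101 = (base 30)42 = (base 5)442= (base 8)172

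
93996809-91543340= 2453469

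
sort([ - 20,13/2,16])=[ - 20 , 13/2,16]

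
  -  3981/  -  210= 18 + 67/70 = 18.96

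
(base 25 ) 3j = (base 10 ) 94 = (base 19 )4I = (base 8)136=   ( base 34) 2Q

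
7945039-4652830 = 3292209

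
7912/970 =8 + 76/485 = 8.16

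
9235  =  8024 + 1211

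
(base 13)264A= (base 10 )5470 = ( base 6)41154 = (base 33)50p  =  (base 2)1010101011110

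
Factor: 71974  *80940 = 5825575560 = 2^3 * 3^1 *5^1*7^1*19^1*53^1*71^1*97^1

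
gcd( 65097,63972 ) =9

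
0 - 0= 0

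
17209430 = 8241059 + 8968371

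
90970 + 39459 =130429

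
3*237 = 711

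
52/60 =13/15 = 0.87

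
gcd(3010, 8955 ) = 5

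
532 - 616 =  - 84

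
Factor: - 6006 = -2^1*3^1*7^1*11^1 * 13^1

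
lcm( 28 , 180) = 1260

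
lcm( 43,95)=4085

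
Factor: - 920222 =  - 2^1 * 460111^1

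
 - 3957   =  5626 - 9583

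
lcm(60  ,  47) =2820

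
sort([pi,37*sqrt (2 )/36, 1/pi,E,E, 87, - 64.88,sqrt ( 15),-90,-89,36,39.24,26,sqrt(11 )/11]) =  [ - 90, - 89, - 64.88,sqrt(11)/11, 1/pi , 37 * sqrt ( 2) /36,E,E,  pi,sqrt(  15 ),26, 36,39.24,87]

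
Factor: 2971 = 2971^1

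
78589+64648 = 143237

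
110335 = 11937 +98398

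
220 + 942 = 1162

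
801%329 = 143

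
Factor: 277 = 277^1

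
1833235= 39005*47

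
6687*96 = 641952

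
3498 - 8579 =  - 5081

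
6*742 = 4452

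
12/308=3/77 = 0.04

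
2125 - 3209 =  - 1084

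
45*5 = 225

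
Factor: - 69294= -2^1* 3^1* 11549^1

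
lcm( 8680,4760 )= 147560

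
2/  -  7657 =-2/7657 = - 0.00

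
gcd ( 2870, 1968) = 82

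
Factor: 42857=17^1  *  2521^1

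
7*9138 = 63966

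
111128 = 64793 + 46335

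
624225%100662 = 20253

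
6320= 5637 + 683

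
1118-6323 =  - 5205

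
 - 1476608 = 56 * ( - 26368 )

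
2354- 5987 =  - 3633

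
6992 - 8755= - 1763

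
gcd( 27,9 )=9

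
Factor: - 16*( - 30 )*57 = 27360=2^5*3^2 *5^1*19^1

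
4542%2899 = 1643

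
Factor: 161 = 7^1 * 23^1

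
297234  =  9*33026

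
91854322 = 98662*931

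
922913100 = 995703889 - 72790789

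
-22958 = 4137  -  27095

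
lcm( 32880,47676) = 953520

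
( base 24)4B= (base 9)128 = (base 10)107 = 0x6B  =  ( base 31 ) 3E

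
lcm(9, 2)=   18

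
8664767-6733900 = 1930867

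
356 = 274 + 82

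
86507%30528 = 25451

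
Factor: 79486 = 2^1*11^1 *3613^1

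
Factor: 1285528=2^3*37^1*43^1*101^1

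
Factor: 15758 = 2^1  *7879^1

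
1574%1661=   1574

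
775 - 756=19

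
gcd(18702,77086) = 2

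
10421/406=10421/406=25.67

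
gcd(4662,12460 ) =14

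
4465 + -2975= 1490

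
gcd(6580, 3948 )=1316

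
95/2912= 95/2912 = 0.03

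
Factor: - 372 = -2^2 * 3^1 * 31^1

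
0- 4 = -4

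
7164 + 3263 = 10427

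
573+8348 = 8921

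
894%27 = 3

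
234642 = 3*78214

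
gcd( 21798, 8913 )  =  3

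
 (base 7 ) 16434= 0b1001001001000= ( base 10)4680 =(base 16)1248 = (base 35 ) 3SP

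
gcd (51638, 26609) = 1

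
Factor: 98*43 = 2^1*7^2*  43^1 = 4214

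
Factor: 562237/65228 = 793/92 = 2^( - 2) * 13^1* 23^( - 1) * 61^1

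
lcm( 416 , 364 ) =2912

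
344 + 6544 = 6888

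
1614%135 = 129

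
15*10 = 150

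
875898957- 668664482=207234475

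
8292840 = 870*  9532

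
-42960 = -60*716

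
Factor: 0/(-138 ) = 0^1 = 0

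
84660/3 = 28220 = 28220.00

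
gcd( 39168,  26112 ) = 13056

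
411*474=194814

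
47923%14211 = 5290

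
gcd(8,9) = 1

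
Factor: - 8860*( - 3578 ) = 2^3* 5^1*443^1*1789^1 = 31701080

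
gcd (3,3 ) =3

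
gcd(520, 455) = 65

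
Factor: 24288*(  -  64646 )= - 2^6*  3^1 * 11^1*23^1 * 32323^1 = - 1570122048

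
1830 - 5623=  - 3793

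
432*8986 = 3881952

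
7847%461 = 10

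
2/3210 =1/1605 = 0.00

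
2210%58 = 6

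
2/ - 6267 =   -  1 + 6265/6267=- 0.00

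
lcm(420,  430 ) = 18060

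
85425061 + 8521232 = 93946293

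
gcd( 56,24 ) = 8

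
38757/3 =12919 =12919.00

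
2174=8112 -5938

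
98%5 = 3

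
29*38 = 1102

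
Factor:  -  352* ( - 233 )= 2^5*11^1 * 233^1  =  82016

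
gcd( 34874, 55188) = 14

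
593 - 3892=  - 3299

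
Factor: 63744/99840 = 83/130 = 2^( - 1)*5^( - 1 )*13^( - 1) *83^1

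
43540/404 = 107 + 78/101  =  107.77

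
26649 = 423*63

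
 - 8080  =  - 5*1616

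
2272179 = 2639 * 861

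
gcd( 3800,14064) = 8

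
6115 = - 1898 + 8013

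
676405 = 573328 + 103077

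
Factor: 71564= 2^2*17891^1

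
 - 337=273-610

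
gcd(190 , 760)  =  190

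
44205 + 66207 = 110412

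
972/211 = 4+ 128/211 = 4.61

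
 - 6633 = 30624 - 37257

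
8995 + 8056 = 17051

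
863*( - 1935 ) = -1669905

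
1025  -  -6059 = 7084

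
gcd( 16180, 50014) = 2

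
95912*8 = 767296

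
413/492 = 413/492 = 0.84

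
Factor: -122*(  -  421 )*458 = 23523796 =2^2*61^1*229^1*421^1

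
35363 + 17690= 53053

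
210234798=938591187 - 728356389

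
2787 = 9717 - 6930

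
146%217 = 146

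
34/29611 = 34/29611 = 0.00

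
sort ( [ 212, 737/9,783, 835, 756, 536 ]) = [ 737/9, 212, 536,756,783, 835]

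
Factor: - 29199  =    -  3^1 *9733^1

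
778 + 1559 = 2337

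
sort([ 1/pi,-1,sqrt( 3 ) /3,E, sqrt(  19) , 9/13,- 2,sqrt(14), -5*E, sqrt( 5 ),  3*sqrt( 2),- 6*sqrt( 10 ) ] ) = [-6 *sqrt( 10 ),-5*E,-2,-1,1/pi,sqrt(3)/3,9/13,sqrt( 5 ), E,sqrt( 14 ), 3*sqrt( 2 ), sqrt ( 19) ] 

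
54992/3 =18330+2/3 = 18330.67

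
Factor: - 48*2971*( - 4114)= 2^5 * 3^1 * 11^2*17^1*2971^1 = 586689312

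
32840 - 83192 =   -  50352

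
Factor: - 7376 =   -  2^4*461^1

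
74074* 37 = 2740738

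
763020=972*785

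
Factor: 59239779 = 3^1*29^1*680917^1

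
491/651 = 491/651 = 0.75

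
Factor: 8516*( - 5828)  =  - 49631248 =- 2^4*31^1* 47^1*2129^1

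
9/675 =1/75  =  0.01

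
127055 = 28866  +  98189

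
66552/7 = 66552/7 =9507.43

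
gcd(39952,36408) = 8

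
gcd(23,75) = 1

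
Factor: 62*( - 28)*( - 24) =41664 = 2^6*3^1*7^1 * 31^1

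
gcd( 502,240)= 2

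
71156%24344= 22468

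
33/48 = 11/16 = 0.69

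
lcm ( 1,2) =2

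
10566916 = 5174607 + 5392309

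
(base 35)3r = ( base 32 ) 44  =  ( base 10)132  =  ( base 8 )204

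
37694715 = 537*70195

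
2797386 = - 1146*( - 2441)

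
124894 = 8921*14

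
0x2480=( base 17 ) 1f5b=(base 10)9344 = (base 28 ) bpk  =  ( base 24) G58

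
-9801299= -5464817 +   -  4336482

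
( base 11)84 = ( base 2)1011100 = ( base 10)92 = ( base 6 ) 232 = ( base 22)44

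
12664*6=75984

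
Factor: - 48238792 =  - 2^3*7^1*17^1*50671^1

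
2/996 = 1/498 = 0.00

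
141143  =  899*157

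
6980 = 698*10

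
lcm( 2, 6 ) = 6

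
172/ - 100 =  - 2 + 7/25  =  - 1.72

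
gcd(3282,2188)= 1094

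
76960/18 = 4275+5/9 = 4275.56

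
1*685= 685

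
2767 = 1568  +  1199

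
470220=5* 94044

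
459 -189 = 270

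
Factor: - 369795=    - 3^1 * 5^1 * 89^1 * 277^1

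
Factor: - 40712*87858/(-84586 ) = 1788437448/42293= 2^3*3^3*7^1*727^1*1627^1*42293^( - 1)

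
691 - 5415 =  -4724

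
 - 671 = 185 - 856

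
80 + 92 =172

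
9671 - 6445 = 3226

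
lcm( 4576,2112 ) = 27456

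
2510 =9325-6815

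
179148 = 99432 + 79716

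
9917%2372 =429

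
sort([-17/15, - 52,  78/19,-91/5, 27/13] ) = [- 52, - 91/5, - 17/15, 27/13,78/19]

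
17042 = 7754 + 9288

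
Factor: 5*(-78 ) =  - 2^1*3^1*5^1  *13^1 = - 390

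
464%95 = 84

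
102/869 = 102/869 = 0.12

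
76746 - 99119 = - 22373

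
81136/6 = 13522+2/3  =  13522.67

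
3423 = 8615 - 5192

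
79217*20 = 1584340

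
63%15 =3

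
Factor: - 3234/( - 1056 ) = 2^(  -  4 )*7^2= 49/16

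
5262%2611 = 40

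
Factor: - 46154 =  - 2^1*47^1*491^1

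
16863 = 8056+8807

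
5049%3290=1759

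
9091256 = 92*98818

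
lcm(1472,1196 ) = 19136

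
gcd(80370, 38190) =570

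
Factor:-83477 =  - 83477^1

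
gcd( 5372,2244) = 68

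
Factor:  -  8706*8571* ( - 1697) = 2^1*3^2*1451^1*1697^1*2857^1=126628656822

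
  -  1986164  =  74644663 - 76630827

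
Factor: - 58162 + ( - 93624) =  - 151786 = - 2^1 * 29^1*2617^1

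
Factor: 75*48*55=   2^4*3^2  *5^3*11^1 = 198000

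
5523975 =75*73653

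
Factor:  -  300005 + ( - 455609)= - 2^1*37^1*10211^1=- 755614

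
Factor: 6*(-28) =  - 2^3*3^1*7^1= - 168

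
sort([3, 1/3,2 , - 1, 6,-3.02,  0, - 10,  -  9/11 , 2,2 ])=[ - 10 , - 3.02, - 1,-9/11, 0, 1/3, 2, 2, 2,3,6 ]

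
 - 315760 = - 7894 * 40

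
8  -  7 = 1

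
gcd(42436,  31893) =1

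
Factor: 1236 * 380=469680 = 2^4*3^1 * 5^1 * 19^1 * 103^1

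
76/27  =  76/27 = 2.81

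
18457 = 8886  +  9571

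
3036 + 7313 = 10349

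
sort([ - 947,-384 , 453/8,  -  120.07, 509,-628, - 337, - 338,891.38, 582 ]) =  [-947,-628,-384, - 338,  -  337,- 120.07,453/8 , 509, 582, 891.38 ]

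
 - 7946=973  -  8919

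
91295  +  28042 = 119337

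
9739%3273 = 3193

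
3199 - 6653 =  - 3454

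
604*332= 200528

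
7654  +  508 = 8162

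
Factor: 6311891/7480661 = 19^ (- 1 )*47^( - 1 )*8377^ ( - 1)*6311891^1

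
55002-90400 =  - 35398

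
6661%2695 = 1271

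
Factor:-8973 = -3^2*997^1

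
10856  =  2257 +8599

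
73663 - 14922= 58741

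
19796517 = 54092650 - 34296133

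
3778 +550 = 4328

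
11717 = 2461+9256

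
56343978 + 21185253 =77529231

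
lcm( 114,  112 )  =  6384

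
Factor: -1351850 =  - 2^1 * 5^2*19^1*1423^1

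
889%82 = 69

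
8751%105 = 36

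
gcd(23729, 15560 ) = 389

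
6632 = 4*1658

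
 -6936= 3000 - 9936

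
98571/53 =1859 + 44/53 = 1859.83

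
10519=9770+749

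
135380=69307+66073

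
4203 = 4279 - 76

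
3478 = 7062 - 3584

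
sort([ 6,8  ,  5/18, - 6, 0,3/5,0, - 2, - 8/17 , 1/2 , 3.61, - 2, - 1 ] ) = [ - 6, - 2,  -  2,-1, - 8/17, 0,0 , 5/18,1/2 , 3/5, 3.61, 6, 8]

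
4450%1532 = 1386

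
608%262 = 84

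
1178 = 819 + 359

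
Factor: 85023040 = 2^6 * 5^1*37^1*43^1*167^1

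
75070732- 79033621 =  - 3962889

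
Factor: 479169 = 3^3*17747^1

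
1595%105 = 20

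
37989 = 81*469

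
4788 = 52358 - 47570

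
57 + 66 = 123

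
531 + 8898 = 9429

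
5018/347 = 5018/347 = 14.46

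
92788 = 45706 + 47082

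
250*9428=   2357000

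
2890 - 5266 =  - 2376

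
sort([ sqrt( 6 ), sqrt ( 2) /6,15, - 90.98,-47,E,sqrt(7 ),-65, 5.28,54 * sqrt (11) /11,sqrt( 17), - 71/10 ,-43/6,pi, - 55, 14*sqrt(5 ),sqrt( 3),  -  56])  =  [ - 90.98,-65,-56, - 55 , - 47, - 43/6, - 71/10, sqrt( 2)/6, sqrt( 3), sqrt( 6), sqrt ( 7), E,  pi,sqrt (17),5.28,  15,54*sqrt( 11)/11, 14*sqrt(5 )] 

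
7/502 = 7/502 = 0.01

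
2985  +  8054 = 11039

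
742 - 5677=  - 4935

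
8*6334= 50672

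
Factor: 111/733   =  3^1 *37^1*733^ ( - 1 )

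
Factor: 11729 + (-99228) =-17^1*5147^1 = - 87499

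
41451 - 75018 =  - 33567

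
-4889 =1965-6854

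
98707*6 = 592242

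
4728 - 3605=1123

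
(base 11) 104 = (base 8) 175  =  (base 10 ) 125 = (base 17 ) 76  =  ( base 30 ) 45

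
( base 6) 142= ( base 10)62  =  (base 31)20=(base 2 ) 111110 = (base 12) 52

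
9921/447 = 22 + 29/149 = 22.19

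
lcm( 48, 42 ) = 336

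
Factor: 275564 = 2^2*68891^1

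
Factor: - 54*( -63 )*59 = 2^1*3^5*7^1*59^1 = 200718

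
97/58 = 1 +39/58 = 1.67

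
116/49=2 + 18/49 = 2.37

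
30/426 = 5/71 = 0.07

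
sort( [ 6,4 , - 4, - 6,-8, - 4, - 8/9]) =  [ - 8, - 6, -4, - 4, - 8/9,4, 6]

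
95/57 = 1+ 2/3 = 1.67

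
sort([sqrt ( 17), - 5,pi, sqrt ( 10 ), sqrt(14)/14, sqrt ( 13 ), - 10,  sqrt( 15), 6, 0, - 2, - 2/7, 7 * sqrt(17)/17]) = [ - 10,-5 , - 2  ,-2/7, 0, sqrt( 14 )/14,7*sqrt(17)/17, pi, sqrt(10), sqrt( 13), sqrt(15), sqrt( 17),6 ]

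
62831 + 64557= 127388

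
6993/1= 6993 = 6993.00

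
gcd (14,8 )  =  2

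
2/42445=2/42445 = 0.00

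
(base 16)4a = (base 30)2e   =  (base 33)28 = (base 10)74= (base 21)3b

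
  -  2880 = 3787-6667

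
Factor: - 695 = -5^1* 139^1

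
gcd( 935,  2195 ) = 5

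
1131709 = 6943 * 163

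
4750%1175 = 50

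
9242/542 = 4621/271  =  17.05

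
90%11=2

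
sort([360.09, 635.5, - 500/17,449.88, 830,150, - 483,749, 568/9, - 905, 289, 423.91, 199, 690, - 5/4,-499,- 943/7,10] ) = [ - 905, - 499, - 483, - 943/7, - 500/17, - 5/4, 10, 568/9, 150,199 , 289,360.09,423.91, 449.88,635.5,690, 749,830] 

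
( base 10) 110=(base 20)5A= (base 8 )156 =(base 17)68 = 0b1101110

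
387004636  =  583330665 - 196326029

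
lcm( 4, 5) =20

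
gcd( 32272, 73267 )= 1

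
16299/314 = 16299/314   =  51.91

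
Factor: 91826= 2^1*7^2 *937^1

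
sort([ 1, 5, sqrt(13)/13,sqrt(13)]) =[sqrt( 13)/13, 1, sqrt(13),5 ]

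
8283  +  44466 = 52749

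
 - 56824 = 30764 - 87588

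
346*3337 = 1154602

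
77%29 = 19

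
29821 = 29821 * 1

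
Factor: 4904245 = 5^1*17^1*57697^1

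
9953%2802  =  1547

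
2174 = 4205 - 2031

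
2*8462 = 16924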